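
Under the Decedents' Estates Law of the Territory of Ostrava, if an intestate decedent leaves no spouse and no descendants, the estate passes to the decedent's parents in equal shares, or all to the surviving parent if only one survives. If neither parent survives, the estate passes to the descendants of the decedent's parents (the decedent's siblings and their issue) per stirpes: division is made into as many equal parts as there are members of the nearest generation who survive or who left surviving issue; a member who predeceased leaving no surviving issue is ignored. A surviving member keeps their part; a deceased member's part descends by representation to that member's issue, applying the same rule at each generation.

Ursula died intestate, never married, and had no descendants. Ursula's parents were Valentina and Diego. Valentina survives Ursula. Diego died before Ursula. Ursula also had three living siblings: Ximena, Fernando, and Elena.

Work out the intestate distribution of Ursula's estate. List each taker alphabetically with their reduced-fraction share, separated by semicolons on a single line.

Valentina 1

Only one parent, Valentina, survives, so Valentina takes the entire estate. The siblings take nothing because a surviving parent has priority.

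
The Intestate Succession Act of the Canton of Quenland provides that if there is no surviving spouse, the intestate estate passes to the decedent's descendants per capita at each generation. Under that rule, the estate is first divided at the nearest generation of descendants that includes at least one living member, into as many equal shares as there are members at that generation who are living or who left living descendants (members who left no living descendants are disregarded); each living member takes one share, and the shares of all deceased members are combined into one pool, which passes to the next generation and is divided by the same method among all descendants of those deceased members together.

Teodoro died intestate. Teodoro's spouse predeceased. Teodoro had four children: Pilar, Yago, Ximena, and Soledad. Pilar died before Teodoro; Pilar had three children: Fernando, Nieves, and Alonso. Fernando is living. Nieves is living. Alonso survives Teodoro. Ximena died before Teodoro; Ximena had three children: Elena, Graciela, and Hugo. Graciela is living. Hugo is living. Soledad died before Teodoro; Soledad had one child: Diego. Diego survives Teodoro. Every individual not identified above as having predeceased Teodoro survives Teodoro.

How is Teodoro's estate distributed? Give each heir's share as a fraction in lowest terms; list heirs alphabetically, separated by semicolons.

There is no surviving spouse, so the entire estate passes to Teodoro's descendants per capita at each generation.
At generation 1 (Pilar, Yago, Ximena, Soledad) there are 4 shares of (1)/4 = 1/4 each.
Living: Yago — each takes 1/4.
Deceased: Pilar, Ximena, and Soledad. Their combined 3/4 is pooled and carried to generation 2.
At generation 2 (Fernando, Nieves, Alonso, Elena, Graciela, Hugo, Diego) there are 7 shares of (3/4)/7 = 3/28 each.
Living: Fernando, Nieves, Alonso, Elena, Graciela, Hugo, and Diego — each takes 3/28.

Alonso 3/28; Diego 3/28; Elena 3/28; Fernando 3/28; Graciela 3/28; Hugo 3/28; Nieves 3/28; Yago 1/4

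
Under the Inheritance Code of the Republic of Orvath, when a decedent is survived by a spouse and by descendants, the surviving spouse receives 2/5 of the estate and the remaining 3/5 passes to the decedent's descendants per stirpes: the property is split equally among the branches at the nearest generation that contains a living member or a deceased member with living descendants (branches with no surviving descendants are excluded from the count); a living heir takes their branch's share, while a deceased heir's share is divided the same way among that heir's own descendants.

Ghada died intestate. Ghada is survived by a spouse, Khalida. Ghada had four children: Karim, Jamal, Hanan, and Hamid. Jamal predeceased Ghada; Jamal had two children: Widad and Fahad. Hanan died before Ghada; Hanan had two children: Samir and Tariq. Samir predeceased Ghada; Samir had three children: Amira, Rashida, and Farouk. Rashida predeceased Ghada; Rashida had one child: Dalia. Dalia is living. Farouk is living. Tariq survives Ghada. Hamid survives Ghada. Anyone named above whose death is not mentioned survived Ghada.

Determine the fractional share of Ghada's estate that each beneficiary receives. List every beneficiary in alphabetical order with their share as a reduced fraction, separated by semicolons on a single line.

Khalida, as surviving spouse, takes 2/5.
The remaining 3/5 passes to Ghada's descendants per stirpes.
The 3/5 is divided into 4 equal shares of 3/20 among Karim, Jamal, Hanan, Hamid.
Karim is living and takes 3/20.
Jamal predeceased; the 3/20 allotted to Jamal's branch passes to Jamal's issue by representation.
The 3/20 is divided into 2 equal shares of 3/40 among Widad, Fahad.
Widad is living and takes 3/40.
Fahad is living and takes 3/40.
Hanan predeceased; the 3/20 allotted to Hanan's branch passes to Hanan's issue by representation.
The 3/20 is divided into 2 equal shares of 3/40 among Samir, Tariq.
Samir predeceased; the 3/40 allotted to Samir's branch passes to Samir's issue by representation.
The 3/40 is divided into 3 equal shares of 1/40 among Amira, Rashida, Farouk.
Amira is living and takes 1/40.
Rashida predeceased; the 1/40 allotted to Rashida's branch passes to Rashida's issue by representation.
Dalia is the sole taker at this level and receives the full 1/40.
Farouk is living and takes 1/40.
Tariq is living and takes 3/40.
Hamid is living and takes 3/20.

Amira 1/40; Dalia 1/40; Fahad 3/40; Farouk 1/40; Hamid 3/20; Karim 3/20; Khalida 2/5; Tariq 3/40; Widad 3/40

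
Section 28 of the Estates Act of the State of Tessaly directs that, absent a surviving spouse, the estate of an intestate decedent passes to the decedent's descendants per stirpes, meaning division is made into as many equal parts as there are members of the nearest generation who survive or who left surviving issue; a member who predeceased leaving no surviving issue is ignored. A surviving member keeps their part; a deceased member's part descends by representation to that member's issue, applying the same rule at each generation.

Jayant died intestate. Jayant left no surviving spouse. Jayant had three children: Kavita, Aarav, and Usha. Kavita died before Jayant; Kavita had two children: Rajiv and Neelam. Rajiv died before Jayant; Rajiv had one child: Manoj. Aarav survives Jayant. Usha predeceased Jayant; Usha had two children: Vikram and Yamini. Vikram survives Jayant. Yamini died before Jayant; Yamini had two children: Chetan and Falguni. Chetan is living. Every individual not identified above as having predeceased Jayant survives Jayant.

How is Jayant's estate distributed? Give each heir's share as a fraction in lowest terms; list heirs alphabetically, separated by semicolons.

Aarav 1/3; Chetan 1/12; Falguni 1/12; Manoj 1/6; Neelam 1/6; Vikram 1/6

There is no surviving spouse, so the entire estate passes to Jayant's descendants per stirpes.
The estate is divided into 3 equal shares of 1/3 among Kavita, Aarav, Usha.
Kavita predeceased; the 1/3 allotted to Kavita's branch passes to Kavita's issue by representation.
The 1/3 is divided into 2 equal shares of 1/6 among Rajiv, Neelam.
Rajiv predeceased; the 1/6 allotted to Rajiv's branch passes to Rajiv's issue by representation.
Manoj is the sole taker at this level and receives the full 1/6.
Neelam is living and takes 1/6.
Aarav is living and takes 1/3.
Usha predeceased; the 1/3 allotted to Usha's branch passes to Usha's issue by representation.
The 1/3 is divided into 2 equal shares of 1/6 among Vikram, Yamini.
Vikram is living and takes 1/6.
Yamini predeceased; the 1/6 allotted to Yamini's branch passes to Yamini's issue by representation.
The 1/6 is divided into 2 equal shares of 1/12 among Chetan, Falguni.
Chetan is living and takes 1/12.
Falguni is living and takes 1/12.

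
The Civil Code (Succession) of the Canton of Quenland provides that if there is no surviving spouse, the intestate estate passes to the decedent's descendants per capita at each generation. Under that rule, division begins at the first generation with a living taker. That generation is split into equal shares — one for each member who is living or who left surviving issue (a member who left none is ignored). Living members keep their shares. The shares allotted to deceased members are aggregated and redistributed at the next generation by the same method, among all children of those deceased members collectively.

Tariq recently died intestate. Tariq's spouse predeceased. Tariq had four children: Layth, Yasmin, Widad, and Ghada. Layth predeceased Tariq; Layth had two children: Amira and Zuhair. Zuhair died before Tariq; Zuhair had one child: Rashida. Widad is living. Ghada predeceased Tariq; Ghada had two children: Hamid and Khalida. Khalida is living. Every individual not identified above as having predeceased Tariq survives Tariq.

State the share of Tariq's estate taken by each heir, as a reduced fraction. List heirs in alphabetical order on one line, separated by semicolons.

Amira 1/8; Hamid 1/8; Khalida 1/8; Rashida 1/8; Widad 1/4; Yasmin 1/4

There is no surviving spouse, so the entire estate passes to Tariq's descendants per capita at each generation.
At generation 1 (Layth, Yasmin, Widad, Ghada) there are 4 shares of (1)/4 = 1/4 each.
Living: Yasmin and Widad — each takes 1/4.
Deceased: Layth and Ghada. Their combined 1/2 is pooled and carried to generation 2.
At generation 2 (Amira, Zuhair, Hamid, Khalida) there are 4 shares of (1/2)/4 = 1/8 each.
Living: Amira, Hamid, and Khalida — each takes 1/8.
Deceased: Zuhair. That 1/8 share is carried to generation 3.
At generation 3 (Rashida) there are 1 shares of (1/8)/1 = 1/8 each.
Living: Rashida — each takes 1/8.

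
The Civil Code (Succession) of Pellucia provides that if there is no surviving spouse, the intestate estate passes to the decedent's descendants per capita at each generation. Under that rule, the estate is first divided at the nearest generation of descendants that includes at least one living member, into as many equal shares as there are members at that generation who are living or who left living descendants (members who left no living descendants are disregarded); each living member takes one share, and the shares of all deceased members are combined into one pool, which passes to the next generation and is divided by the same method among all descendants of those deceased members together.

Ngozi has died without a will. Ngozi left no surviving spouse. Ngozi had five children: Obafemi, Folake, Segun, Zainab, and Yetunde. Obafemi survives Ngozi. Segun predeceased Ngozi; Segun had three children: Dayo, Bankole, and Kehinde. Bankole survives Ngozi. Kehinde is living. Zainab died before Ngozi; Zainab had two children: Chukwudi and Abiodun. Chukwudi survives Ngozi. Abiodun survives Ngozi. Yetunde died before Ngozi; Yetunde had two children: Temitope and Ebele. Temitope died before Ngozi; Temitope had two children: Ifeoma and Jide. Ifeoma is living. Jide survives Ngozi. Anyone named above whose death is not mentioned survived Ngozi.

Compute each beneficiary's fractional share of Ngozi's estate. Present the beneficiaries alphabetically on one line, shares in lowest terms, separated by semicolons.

There is no surviving spouse, so the entire estate passes to Ngozi's descendants per capita at each generation.
At generation 1 (Obafemi, Folake, Segun, Zainab, Yetunde) there are 5 shares of (1)/5 = 1/5 each.
Living: Obafemi and Folake — each takes 1/5.
Deceased: Segun, Zainab, and Yetunde. Their combined 3/5 is pooled and carried to generation 2.
At generation 2 (Dayo, Bankole, Kehinde, Chukwudi, Abiodun, Temitope, Ebele) there are 7 shares of (3/5)/7 = 3/35 each.
Living: Dayo, Bankole, Kehinde, Chukwudi, Abiodun, and Ebele — each takes 3/35.
Deceased: Temitope. That 3/35 share is carried to generation 3.
At generation 3 (Ifeoma, Jide) there are 2 shares of (3/35)/2 = 3/70 each.
Living: Ifeoma and Jide — each takes 3/70.

Abiodun 3/35; Bankole 3/35; Chukwudi 3/35; Dayo 3/35; Ebele 3/35; Folake 1/5; Ifeoma 3/70; Jide 3/70; Kehinde 3/35; Obafemi 1/5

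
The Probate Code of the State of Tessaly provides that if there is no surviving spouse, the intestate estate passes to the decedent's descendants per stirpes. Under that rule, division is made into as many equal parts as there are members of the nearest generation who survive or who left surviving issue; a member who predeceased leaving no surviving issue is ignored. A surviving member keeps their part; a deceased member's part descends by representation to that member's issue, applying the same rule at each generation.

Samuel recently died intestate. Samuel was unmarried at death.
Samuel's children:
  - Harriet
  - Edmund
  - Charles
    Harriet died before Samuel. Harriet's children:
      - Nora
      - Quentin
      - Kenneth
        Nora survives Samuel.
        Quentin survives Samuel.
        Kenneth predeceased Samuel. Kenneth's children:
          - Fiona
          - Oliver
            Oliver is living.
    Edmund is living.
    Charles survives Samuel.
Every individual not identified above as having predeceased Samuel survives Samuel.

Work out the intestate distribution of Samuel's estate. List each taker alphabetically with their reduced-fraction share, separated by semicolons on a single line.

There is no surviving spouse, so the entire estate passes to Samuel's descendants per stirpes.
The estate is divided into 3 equal shares of 1/3 among Harriet, Edmund, Charles.
Harriet predeceased; the 1/3 allotted to Harriet's branch passes to Harriet's issue by representation.
The 1/3 is divided into 3 equal shares of 1/9 among Nora, Quentin, Kenneth.
Nora is living and takes 1/9.
Quentin is living and takes 1/9.
Kenneth predeceased; the 1/9 allotted to Kenneth's branch passes to Kenneth's issue by representation.
The 1/9 is divided into 2 equal shares of 1/18 among Fiona, Oliver.
Fiona is living and takes 1/18.
Oliver is living and takes 1/18.
Edmund is living and takes 1/3.
Charles is living and takes 1/3.

Charles 1/3; Edmund 1/3; Fiona 1/18; Nora 1/9; Oliver 1/18; Quentin 1/9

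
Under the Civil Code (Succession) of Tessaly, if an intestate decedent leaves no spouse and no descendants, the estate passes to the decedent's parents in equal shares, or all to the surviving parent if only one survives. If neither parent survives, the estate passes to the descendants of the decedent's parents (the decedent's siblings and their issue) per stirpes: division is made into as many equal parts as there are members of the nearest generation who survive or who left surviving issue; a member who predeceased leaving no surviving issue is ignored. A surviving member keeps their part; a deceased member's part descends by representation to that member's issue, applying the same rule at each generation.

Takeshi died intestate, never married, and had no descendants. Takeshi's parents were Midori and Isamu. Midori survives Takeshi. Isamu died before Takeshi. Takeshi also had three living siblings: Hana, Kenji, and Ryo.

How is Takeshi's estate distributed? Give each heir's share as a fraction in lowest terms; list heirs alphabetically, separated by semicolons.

Midori 1

Only one parent, Midori, survives, so Midori takes the entire estate. The siblings take nothing because a surviving parent has priority.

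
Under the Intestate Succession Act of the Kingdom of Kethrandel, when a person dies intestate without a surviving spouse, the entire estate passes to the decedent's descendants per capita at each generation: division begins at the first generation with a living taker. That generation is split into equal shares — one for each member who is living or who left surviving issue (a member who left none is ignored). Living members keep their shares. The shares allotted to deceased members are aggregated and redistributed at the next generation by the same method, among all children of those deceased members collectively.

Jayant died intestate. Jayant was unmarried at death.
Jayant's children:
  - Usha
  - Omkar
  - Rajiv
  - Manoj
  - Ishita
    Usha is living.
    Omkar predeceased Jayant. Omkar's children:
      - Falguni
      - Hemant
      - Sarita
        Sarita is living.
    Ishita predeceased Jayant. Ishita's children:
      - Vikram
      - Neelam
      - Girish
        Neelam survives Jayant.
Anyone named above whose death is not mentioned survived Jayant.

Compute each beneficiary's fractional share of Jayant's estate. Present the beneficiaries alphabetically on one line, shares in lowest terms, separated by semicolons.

There is no surviving spouse, so the entire estate passes to Jayant's descendants per capita at each generation.
At generation 1 (Usha, Omkar, Rajiv, Manoj, Ishita) there are 5 shares of (1)/5 = 1/5 each.
Living: Usha, Rajiv, and Manoj — each takes 1/5.
Deceased: Omkar and Ishita. Their combined 2/5 is pooled and carried to generation 2.
At generation 2 (Falguni, Hemant, Sarita, Vikram, Neelam, Girish) there are 6 shares of (2/5)/6 = 1/15 each.
Living: Falguni, Hemant, Sarita, Vikram, Neelam, and Girish — each takes 1/15.

Falguni 1/15; Girish 1/15; Hemant 1/15; Manoj 1/5; Neelam 1/15; Rajiv 1/5; Sarita 1/15; Usha 1/5; Vikram 1/15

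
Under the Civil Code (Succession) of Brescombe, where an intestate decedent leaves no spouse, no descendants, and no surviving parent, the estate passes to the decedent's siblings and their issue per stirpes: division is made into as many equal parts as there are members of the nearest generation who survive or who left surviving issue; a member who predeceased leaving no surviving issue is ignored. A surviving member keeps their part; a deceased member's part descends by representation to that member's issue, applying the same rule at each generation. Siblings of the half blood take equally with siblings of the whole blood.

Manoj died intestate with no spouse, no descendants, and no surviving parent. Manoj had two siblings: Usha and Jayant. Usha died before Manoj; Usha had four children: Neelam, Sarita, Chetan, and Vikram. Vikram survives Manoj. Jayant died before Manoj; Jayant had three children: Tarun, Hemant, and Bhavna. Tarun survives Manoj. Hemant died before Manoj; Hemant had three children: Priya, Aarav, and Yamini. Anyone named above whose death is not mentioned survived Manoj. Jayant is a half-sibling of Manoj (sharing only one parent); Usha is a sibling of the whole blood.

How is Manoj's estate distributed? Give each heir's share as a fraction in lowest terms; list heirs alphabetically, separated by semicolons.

Aarav 1/18; Bhavna 1/6; Chetan 1/8; Neelam 1/8; Priya 1/18; Sarita 1/8; Tarun 1/6; Vikram 1/8; Yamini 1/18

No spouse, descendants, or parent survives, so the estate passes to Manoj's siblings per stirpes.
Half-blood and whole-blood siblings take equally under the stated rule.
The estate is divided into 2 equal shares of 1/2 among Usha, Jayant.
Usha predeceased; the 1/2 allotted to Usha's branch passes to Usha's issue by representation.
The 1/2 is divided into 4 equal shares of 1/8 among Neelam, Sarita, Chetan, Vikram.
Neelam is living and takes 1/8.
Sarita is living and takes 1/8.
Chetan is living and takes 1/8.
Vikram is living and takes 1/8.
Jayant predeceased; the 1/2 allotted to Jayant's branch passes to Jayant's issue by representation.
The 1/2 is divided into 3 equal shares of 1/6 among Tarun, Hemant, Bhavna.
Tarun is living and takes 1/6.
Hemant predeceased; the 1/6 allotted to Hemant's branch passes to Hemant's issue by representation.
The 1/6 is divided into 3 equal shares of 1/18 among Priya, Aarav, Yamini.
Priya is living and takes 1/18.
Aarav is living and takes 1/18.
Yamini is living and takes 1/18.
Bhavna is living and takes 1/6.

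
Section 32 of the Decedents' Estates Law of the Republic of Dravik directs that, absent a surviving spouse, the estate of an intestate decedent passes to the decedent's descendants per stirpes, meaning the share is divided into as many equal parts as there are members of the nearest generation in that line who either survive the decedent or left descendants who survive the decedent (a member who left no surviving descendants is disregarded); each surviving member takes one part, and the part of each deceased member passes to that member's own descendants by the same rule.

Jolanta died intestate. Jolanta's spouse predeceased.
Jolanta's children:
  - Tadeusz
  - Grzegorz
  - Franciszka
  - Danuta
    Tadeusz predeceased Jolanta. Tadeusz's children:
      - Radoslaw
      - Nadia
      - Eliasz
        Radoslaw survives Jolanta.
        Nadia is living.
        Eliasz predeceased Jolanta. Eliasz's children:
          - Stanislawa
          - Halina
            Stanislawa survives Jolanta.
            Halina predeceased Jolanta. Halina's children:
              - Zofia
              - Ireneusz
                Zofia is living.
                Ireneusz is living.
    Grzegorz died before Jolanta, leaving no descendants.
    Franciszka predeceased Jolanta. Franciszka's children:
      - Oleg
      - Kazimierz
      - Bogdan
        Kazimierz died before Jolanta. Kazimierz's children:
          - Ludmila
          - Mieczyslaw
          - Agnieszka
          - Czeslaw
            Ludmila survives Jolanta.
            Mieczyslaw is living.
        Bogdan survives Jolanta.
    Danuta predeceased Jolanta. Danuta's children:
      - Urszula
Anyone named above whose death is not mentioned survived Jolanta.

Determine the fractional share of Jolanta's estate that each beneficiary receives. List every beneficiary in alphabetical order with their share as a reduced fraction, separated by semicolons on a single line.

Agnieszka 1/36; Bogdan 1/9; Czeslaw 1/36; Ireneusz 1/36; Ludmila 1/36; Mieczyslaw 1/36; Nadia 1/9; Oleg 1/9; Radoslaw 1/9; Stanislawa 1/18; Urszula 1/3; Zofia 1/36

There is no surviving spouse, so the entire estate passes to Jolanta's descendants per stirpes.
Grzegorz left no surviving issue, so that branch lapses and is disregarded.
The estate is divided into 3 equal shares of 1/3 among Tadeusz, Franciszka, Danuta.
Tadeusz predeceased; the 1/3 allotted to Tadeusz's branch passes to Tadeusz's issue by representation.
The 1/3 is divided into 3 equal shares of 1/9 among Radoslaw, Nadia, Eliasz.
Radoslaw is living and takes 1/9.
Nadia is living and takes 1/9.
Eliasz predeceased; the 1/9 allotted to Eliasz's branch passes to Eliasz's issue by representation.
The 1/9 is divided into 2 equal shares of 1/18 among Stanislawa, Halina.
Stanislawa is living and takes 1/18.
Halina predeceased; the 1/18 allotted to Halina's branch passes to Halina's issue by representation.
The 1/18 is divided into 2 equal shares of 1/36 among Zofia, Ireneusz.
Zofia is living and takes 1/36.
Ireneusz is living and takes 1/36.
Franciszka predeceased; the 1/3 allotted to Franciszka's branch passes to Franciszka's issue by representation.
The 1/3 is divided into 3 equal shares of 1/9 among Oleg, Kazimierz, Bogdan.
Oleg is living and takes 1/9.
Kazimierz predeceased; the 1/9 allotted to Kazimierz's branch passes to Kazimierz's issue by representation.
The 1/9 is divided into 4 equal shares of 1/36 among Ludmila, Mieczyslaw, Agnieszka, Czeslaw.
Ludmila is living and takes 1/36.
Mieczyslaw is living and takes 1/36.
Agnieszka is living and takes 1/36.
Czeslaw is living and takes 1/36.
Bogdan is living and takes 1/9.
Danuta predeceased; the 1/3 allotted to Danuta's branch passes to Danuta's issue by representation.
Urszula is the sole taker at this level and receives the full 1/3.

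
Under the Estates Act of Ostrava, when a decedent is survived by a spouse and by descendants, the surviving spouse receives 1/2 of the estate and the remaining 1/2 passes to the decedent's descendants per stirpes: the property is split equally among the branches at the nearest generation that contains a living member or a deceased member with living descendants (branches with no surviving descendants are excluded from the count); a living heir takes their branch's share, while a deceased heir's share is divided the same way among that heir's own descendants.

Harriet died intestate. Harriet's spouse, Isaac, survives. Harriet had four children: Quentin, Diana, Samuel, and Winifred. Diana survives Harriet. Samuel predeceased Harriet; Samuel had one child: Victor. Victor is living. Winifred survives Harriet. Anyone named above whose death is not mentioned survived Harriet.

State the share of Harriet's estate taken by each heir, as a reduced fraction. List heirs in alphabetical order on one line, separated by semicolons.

Diana 1/8; Isaac 1/2; Quentin 1/8; Victor 1/8; Winifred 1/8

Isaac, as surviving spouse, takes 1/2.
The remaining 1/2 passes to Harriet's descendants per stirpes.
The 1/2 is divided into 4 equal shares of 1/8 among Quentin, Diana, Samuel, Winifred.
Quentin is living and takes 1/8.
Diana is living and takes 1/8.
Samuel predeceased; the 1/8 allotted to Samuel's branch passes to Samuel's issue by representation.
Victor is the sole taker at this level and receives the full 1/8.
Winifred is living and takes 1/8.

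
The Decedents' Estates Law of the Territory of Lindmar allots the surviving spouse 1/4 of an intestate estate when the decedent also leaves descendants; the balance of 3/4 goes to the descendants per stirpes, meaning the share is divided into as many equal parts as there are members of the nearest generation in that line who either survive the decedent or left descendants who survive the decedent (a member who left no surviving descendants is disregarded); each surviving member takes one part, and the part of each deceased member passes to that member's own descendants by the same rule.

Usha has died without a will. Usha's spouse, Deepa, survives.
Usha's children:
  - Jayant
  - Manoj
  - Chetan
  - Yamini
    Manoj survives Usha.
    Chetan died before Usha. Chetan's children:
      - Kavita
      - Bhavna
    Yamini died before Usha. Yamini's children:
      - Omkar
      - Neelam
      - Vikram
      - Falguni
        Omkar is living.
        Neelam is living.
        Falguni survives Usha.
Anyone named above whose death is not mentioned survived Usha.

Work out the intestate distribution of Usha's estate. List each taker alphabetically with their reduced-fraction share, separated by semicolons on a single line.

Deepa, as surviving spouse, takes 1/4.
The remaining 3/4 passes to Usha's descendants per stirpes.
The 3/4 is divided into 4 equal shares of 3/16 among Jayant, Manoj, Chetan, Yamini.
Jayant is living and takes 3/16.
Manoj is living and takes 3/16.
Chetan predeceased; the 3/16 allotted to Chetan's branch passes to Chetan's issue by representation.
The 3/16 is divided into 2 equal shares of 3/32 among Kavita, Bhavna.
Kavita is living and takes 3/32.
Bhavna is living and takes 3/32.
Yamini predeceased; the 3/16 allotted to Yamini's branch passes to Yamini's issue by representation.
The 3/16 is divided into 4 equal shares of 3/64 among Omkar, Neelam, Vikram, Falguni.
Omkar is living and takes 3/64.
Neelam is living and takes 3/64.
Vikram is living and takes 3/64.
Falguni is living and takes 3/64.

Bhavna 3/32; Deepa 1/4; Falguni 3/64; Jayant 3/16; Kavita 3/32; Manoj 3/16; Neelam 3/64; Omkar 3/64; Vikram 3/64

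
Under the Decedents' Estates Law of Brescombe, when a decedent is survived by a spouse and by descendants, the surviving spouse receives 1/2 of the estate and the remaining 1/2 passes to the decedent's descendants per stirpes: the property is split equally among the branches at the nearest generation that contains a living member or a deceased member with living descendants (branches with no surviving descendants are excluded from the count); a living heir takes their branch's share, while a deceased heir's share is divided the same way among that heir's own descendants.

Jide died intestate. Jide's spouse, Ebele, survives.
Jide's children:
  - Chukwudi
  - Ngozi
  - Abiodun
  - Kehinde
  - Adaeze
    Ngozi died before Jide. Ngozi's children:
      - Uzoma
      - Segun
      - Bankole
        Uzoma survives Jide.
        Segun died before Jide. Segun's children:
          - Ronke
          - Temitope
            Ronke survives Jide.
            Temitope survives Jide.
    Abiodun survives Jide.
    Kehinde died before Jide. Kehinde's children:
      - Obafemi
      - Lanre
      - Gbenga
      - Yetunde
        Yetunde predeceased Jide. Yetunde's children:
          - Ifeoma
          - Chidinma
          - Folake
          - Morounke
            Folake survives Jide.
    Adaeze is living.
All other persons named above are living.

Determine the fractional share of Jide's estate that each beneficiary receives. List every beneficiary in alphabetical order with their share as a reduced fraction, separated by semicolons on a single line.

Abiodun 1/10; Adaeze 1/10; Bankole 1/30; Chidinma 1/160; Chukwudi 1/10; Ebele 1/2; Folake 1/160; Gbenga 1/40; Ifeoma 1/160; Lanre 1/40; Morounke 1/160; Obafemi 1/40; Ronke 1/60; Temitope 1/60; Uzoma 1/30

Ebele, as surviving spouse, takes 1/2.
The remaining 1/2 passes to Jide's descendants per stirpes.
The 1/2 is divided into 5 equal shares of 1/10 among Chukwudi, Ngozi, Abiodun, Kehinde, Adaeze.
Chukwudi is living and takes 1/10.
Ngozi predeceased; the 1/10 allotted to Ngozi's branch passes to Ngozi's issue by representation.
The 1/10 is divided into 3 equal shares of 1/30 among Uzoma, Segun, Bankole.
Uzoma is living and takes 1/30.
Segun predeceased; the 1/30 allotted to Segun's branch passes to Segun's issue by representation.
The 1/30 is divided into 2 equal shares of 1/60 among Ronke, Temitope.
Ronke is living and takes 1/60.
Temitope is living and takes 1/60.
Bankole is living and takes 1/30.
Abiodun is living and takes 1/10.
Kehinde predeceased; the 1/10 allotted to Kehinde's branch passes to Kehinde's issue by representation.
The 1/10 is divided into 4 equal shares of 1/40 among Obafemi, Lanre, Gbenga, Yetunde.
Obafemi is living and takes 1/40.
Lanre is living and takes 1/40.
Gbenga is living and takes 1/40.
Yetunde predeceased; the 1/40 allotted to Yetunde's branch passes to Yetunde's issue by representation.
The 1/40 is divided into 4 equal shares of 1/160 among Ifeoma, Chidinma, Folake, Morounke.
Ifeoma is living and takes 1/160.
Chidinma is living and takes 1/160.
Folake is living and takes 1/160.
Morounke is living and takes 1/160.
Adaeze is living and takes 1/10.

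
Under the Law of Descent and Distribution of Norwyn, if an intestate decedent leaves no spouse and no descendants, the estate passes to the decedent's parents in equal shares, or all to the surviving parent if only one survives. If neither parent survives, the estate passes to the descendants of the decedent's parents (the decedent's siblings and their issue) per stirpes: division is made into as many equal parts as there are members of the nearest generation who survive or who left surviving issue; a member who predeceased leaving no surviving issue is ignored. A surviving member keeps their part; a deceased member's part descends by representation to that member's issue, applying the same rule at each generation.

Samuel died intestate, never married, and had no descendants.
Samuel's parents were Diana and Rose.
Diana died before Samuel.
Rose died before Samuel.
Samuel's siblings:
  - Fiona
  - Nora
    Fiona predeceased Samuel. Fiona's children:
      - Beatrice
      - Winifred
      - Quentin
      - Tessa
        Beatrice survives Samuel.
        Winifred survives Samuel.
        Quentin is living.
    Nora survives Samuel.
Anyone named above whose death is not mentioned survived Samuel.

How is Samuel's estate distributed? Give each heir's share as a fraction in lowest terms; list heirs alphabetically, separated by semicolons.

Neither parent survives and there are no descendants, so the estate passes to Samuel's siblings and their issue per stirpes.
The estate is divided into 2 equal shares of 1/2 among Fiona, Nora.
Fiona predeceased; the 1/2 allotted to Fiona's branch passes to Fiona's issue by representation.
The 1/2 is divided into 4 equal shares of 1/8 among Beatrice, Winifred, Quentin, Tessa.
Beatrice is living and takes 1/8.
Winifred is living and takes 1/8.
Quentin is living and takes 1/8.
Tessa is living and takes 1/8.
Nora is living and takes 1/2.

Beatrice 1/8; Nora 1/2; Quentin 1/8; Tessa 1/8; Winifred 1/8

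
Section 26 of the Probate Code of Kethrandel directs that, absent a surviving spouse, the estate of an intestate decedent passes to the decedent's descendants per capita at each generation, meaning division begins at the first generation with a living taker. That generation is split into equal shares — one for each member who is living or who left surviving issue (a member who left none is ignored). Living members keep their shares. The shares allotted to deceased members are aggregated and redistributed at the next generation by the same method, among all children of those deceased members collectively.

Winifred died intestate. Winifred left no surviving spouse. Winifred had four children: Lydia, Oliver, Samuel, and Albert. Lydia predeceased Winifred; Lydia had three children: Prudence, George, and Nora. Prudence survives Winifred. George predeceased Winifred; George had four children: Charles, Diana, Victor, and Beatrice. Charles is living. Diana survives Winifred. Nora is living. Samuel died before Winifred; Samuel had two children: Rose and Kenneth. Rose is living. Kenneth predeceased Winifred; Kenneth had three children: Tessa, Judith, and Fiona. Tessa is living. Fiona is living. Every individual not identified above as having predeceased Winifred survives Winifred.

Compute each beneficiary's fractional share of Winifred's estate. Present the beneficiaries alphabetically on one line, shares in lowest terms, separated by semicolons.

There is no surviving spouse, so the entire estate passes to Winifred's descendants per capita at each generation.
At generation 1 (Lydia, Oliver, Samuel, Albert) there are 4 shares of (1)/4 = 1/4 each.
Living: Oliver and Albert — each takes 1/4.
Deceased: Lydia and Samuel. Their combined 1/2 is pooled and carried to generation 2.
At generation 2 (Prudence, George, Nora, Rose, Kenneth) there are 5 shares of (1/2)/5 = 1/10 each.
Living: Prudence, Nora, and Rose — each takes 1/10.
Deceased: George and Kenneth. Their combined 1/5 is pooled and carried to generation 3.
At generation 3 (Charles, Diana, Victor, Beatrice, Tessa, Judith, Fiona) there are 7 shares of (1/5)/7 = 1/35 each.
Living: Charles, Diana, Victor, Beatrice, Tessa, Judith, and Fiona — each takes 1/35.

Albert 1/4; Beatrice 1/35; Charles 1/35; Diana 1/35; Fiona 1/35; Judith 1/35; Nora 1/10; Oliver 1/4; Prudence 1/10; Rose 1/10; Tessa 1/35; Victor 1/35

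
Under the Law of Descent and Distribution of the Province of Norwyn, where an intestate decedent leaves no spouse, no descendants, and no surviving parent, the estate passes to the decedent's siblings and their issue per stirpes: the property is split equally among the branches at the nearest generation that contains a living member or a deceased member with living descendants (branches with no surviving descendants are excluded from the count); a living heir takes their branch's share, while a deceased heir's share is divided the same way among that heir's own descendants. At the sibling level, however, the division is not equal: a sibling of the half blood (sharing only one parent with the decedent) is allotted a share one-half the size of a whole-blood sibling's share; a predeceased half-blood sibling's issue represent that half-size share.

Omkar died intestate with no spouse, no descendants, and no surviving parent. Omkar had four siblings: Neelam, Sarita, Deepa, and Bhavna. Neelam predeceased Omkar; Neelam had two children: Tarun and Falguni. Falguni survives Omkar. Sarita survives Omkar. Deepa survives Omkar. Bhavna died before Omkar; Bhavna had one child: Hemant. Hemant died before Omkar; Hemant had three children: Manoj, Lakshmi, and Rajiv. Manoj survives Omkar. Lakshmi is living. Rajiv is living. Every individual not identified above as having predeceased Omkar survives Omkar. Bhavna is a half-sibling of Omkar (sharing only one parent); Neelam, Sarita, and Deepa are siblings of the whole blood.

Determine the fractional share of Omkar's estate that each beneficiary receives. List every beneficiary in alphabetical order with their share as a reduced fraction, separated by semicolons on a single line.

Deepa 2/7; Falguni 1/7; Lakshmi 1/21; Manoj 1/21; Rajiv 1/21; Sarita 2/7; Tarun 1/7

No spouse, descendants, or parent survives, so the estate passes to Omkar's siblings per stirpes.
Half-blood siblings count for one-half the weight of whole-blood siblings at the initial division.
Dividing 1 in proportion to weights (total weight 7/2): Neelam (weight 1) → 2/7; Sarita (weight 1) → 2/7; Deepa (weight 1) → 2/7; Bhavna (weight 1/2) → 1/7.
Neelam predeceased; the 2/7 allotted to Neelam's branch passes to Neelam's issue by representation.
The 2/7 is divided into 2 equal shares of 1/7 among Tarun, Falguni.
Tarun is living and takes 1/7.
Falguni is living and takes 1/7.
Sarita is living and takes 2/7.
Deepa is living and takes 2/7.
Bhavna predeceased; the 1/7 allotted to Bhavna's branch passes to Bhavna's issue by representation.
Hemant's line is the sole branch at this level, so the full 1/7 passes to Hemant's issue by representation.
The 1/7 is divided into 3 equal shares of 1/21 among Manoj, Lakshmi, Rajiv.
Manoj is living and takes 1/21.
Lakshmi is living and takes 1/21.
Rajiv is living and takes 1/21.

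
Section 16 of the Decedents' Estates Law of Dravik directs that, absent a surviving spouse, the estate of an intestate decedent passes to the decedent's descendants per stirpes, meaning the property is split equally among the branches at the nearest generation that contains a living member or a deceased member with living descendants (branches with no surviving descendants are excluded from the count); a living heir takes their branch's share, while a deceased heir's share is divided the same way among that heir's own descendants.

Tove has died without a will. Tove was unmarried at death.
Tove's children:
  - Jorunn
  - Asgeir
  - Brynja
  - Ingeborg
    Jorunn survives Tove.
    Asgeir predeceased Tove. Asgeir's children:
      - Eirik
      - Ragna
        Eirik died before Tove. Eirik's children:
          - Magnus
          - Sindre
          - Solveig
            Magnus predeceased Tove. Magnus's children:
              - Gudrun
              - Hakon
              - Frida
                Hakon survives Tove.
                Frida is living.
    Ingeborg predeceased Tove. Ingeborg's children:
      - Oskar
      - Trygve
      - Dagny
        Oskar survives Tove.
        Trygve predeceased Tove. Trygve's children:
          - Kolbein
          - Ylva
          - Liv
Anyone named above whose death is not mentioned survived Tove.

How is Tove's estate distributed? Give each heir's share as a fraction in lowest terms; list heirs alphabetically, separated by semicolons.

Brynja 1/4; Dagny 1/12; Frida 1/72; Gudrun 1/72; Hakon 1/72; Jorunn 1/4; Kolbein 1/36; Liv 1/36; Oskar 1/12; Ragna 1/8; Sindre 1/24; Solveig 1/24; Ylva 1/36

There is no surviving spouse, so the entire estate passes to Tove's descendants per stirpes.
The estate is divided into 4 equal shares of 1/4 among Jorunn, Asgeir, Brynja, Ingeborg.
Jorunn is living and takes 1/4.
Asgeir predeceased; the 1/4 allotted to Asgeir's branch passes to Asgeir's issue by representation.
The 1/4 is divided into 2 equal shares of 1/8 among Eirik, Ragna.
Eirik predeceased; the 1/8 allotted to Eirik's branch passes to Eirik's issue by representation.
The 1/8 is divided into 3 equal shares of 1/24 among Magnus, Sindre, Solveig.
Magnus predeceased; the 1/24 allotted to Magnus's branch passes to Magnus's issue by representation.
The 1/24 is divided into 3 equal shares of 1/72 among Gudrun, Hakon, Frida.
Gudrun is living and takes 1/72.
Hakon is living and takes 1/72.
Frida is living and takes 1/72.
Sindre is living and takes 1/24.
Solveig is living and takes 1/24.
Ragna is living and takes 1/8.
Brynja is living and takes 1/4.
Ingeborg predeceased; the 1/4 allotted to Ingeborg's branch passes to Ingeborg's issue by representation.
The 1/4 is divided into 3 equal shares of 1/12 among Oskar, Trygve, Dagny.
Oskar is living and takes 1/12.
Trygve predeceased; the 1/12 allotted to Trygve's branch passes to Trygve's issue by representation.
The 1/12 is divided into 3 equal shares of 1/36 among Kolbein, Ylva, Liv.
Kolbein is living and takes 1/36.
Ylva is living and takes 1/36.
Liv is living and takes 1/36.
Dagny is living and takes 1/12.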